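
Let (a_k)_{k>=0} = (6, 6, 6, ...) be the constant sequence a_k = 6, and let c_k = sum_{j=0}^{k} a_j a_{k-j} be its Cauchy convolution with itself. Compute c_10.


Since a_j = 6 for all j >= 0, the convolution sum becomes
c_k = sum_{j=0}^{k} 6 * 6 = 36 * (k + 1).
Equivalently, the generating function of (a_k) is 6/(1 - x) and its square is 36/(1 - x)^2 = sum_{k>=0} 36(k + 1) x^k.
For k = 10: 36 * 11 = 396.

396


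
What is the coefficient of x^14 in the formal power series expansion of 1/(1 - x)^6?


The expansion 1/(1 - x)^r = sum_{k>=0} C(k + r - 1, r - 1) x^k follows from the multiset / negative-binomial theorem (or from repeated differentiation of the geometric series).
For r = 6 and k = 14:
C(19, 5) = 121645100408832000 / (120 * 87178291200) = 11628.

11628


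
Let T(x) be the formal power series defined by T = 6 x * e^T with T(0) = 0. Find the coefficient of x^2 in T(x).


Apply the Lagrange inversion formula: if T = 6 x * phi(T) with phi(t) = e^t, then
[x^n] T = 6^n * (1/n) [t^(n-1)] phi(t)^n = 6^n * (1/n) [t^(n-1)] e^(n t) = 6^n * (1/n) * n^(n-1) / (n-1)! = 6^n * n^(n-1) / n!.
When c = 1 this is the Cayley count of rooted labeled trees on n vertices, divided by n!.
For n = 2: 6^2 * 2^1 / 2! = 36 * 2/2 = 36.

36


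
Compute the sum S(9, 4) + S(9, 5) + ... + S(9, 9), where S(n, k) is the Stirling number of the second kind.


By definition, S(n, k) counts partitions of an n-set into exactly k nonempty blocks.
Computing row n = 9 for k = 4..9:
S(9, k): 7770, 6951, 2646, 462, 36, 1
Sum = 17866.

17866


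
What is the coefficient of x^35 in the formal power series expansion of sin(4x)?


The Maclaurin series is sin(t) = sum_{k>=0} (-1)^k t^(2k+1) / (2k+1)!, so substituting t = 4x, only odd powers of x are nonzero, with coefficient of x^(2k+1) equal to (-1)^k 4^(2k+1) / (2k+1)!.
Write 35 = 2*17 + 1, giving the coefficient (-1)^17 * 4^35 / 35! = -1180591620717411303424/10333147966386144929666651337523200000000 = -274877906944/2405873491984360136479756640625.

-274877906944/2405873491984360136479756640625


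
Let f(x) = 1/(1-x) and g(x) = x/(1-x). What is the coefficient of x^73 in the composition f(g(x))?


First simplify the composition: f(g(x)) = 1/(1 - x/(1-x)) = (1-x)/((1-x) - x) = (1-x)/(1-2x).
Now extract the coefficient. Write (1-x)/(1-2x) = 1/(1-2x) - x/(1-2x).
The coefficient of x^n in 1/(1-2x) is 2^n, and in x/(1-2x) is 2^(n-1) (for n >= 1).
So the coefficient of x^73 is 2^73 - 2^72 = 9444732965739290427392 - 4722366482869645213696 = 4722366482869645213696.

4722366482869645213696


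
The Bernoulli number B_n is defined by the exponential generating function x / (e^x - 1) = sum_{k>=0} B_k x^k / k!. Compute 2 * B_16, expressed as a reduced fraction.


Bernoulli numbers can also be computed recursively via B_0 = 1 and sum_{j=0}^{m} C(m+1, j) B_j = 0 for m >= 1. Odd-index Bernoulli numbers vanish for k >= 3.
Computing B_16 = -3617/510, so 2 * B_16 = 2 * -3617/510 = -3617/255.

-3617/255


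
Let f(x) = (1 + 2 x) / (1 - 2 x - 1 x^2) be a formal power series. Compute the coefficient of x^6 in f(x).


Write f(x) = sum_{k>=0} a_k x^k. Multiplying both sides by 1 - 2 x - 1 x^2 gives
(1 - 2 x - 1 x^2) sum_{k>=0} a_k x^k = 1 + 2 x.
Matching coefficients:
 x^0: a_0 = 1
 x^1: a_1 - 2 a_0 = 2  =>  a_1 = 2*1 + 2 = 4
 x^k (k >= 2): a_k = 2 a_{k-1} + 1 a_{k-2}.
Iterating: a_2 = 9, a_3 = 22, a_4 = 53, a_5 = 128, a_6 = 309.
So the coefficient of x^6 is 309.

309


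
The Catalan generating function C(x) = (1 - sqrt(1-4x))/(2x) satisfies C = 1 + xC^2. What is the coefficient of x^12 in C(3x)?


Substituting x -> 3x scales the n-th coefficient by 3^n, so [x^12] C(3x) = 3^12 * C_12.
C_12 = C(2*12, 12)/(13) = 2704156/13 = 208012.
So 3^12 * 208012 = 531441 * 208012 = 110546105292.

110546105292


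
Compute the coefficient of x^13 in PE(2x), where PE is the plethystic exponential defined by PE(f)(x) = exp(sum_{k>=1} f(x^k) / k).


With f(x) = 2x, the exponent is sum_{k>=1} 2 x^k / k = 2 * (-ln(1 - x)). Exponentiating:
PE(2x) = exp(-2 ln(1 - x)) = 1/(1 - x)^2.
By the negative binomial expansion, [x^n] 1/(1 - x)^2 = C(n + 1, 1).
For n = 13: C(14, 1) = 14.

14


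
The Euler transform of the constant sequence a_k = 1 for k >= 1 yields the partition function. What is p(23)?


The Euler transform converts the sequence a_k = 1 into the number of integer partitions.
Using the recurrence or dynamic programming:
p(23) = 1255

1255


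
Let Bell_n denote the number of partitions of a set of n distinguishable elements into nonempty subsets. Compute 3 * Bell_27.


Bell_27 can be computed from the Bell triangle or from Dobinski's identity Bell_n = (1/e) * sum_{k>=0} k^n / k!.
Computing Bell_27 = 545717047936059989389.
Then 3 * 545717047936059989389 = 1637151143808179968167.

1637151143808179968167


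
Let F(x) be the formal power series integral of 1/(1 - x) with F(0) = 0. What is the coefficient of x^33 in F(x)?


1/(1 - x) = sum_{k>=0} x^k. Integrating termwise and using F(0) = 0 gives
F(x) = sum_{k>=0} x^(k+1) / (k+1) = sum_{m>=1} x^m / m = -ln(1 - x).
So the coefficient of x^33 is 1/33 = 1/33.

1/33


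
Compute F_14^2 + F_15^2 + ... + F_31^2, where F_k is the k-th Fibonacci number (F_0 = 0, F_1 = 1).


There is a standard identity sum_{k=0}^{N} F_k^2 = F_N * F_{N+1} (proved inductively from the telescoping relation F_k^2 = F_k F_{k+1} - F_{k-1} F_k). Then
sum_{k=14}^{31} F_k^2 = F_31 F_32 - F_13 F_14.
Computing: F_31 = 1346269, F_32 = 2178309, F_13 = 233, F_14 = 377.
Sum = 1346269 * 2178309 - 233 * 377 = 2932589791280.

2932589791280


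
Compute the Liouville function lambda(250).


The Liouville function is lambda(k) = (-1)^Omega(k), where Omega(k) counts the prime factors of k with multiplicity.
Factoring: 250 = 2 * 5 * 5 * 5, so Omega(250) = 4.
lambda(250) = (-1)^4 = 1.

1


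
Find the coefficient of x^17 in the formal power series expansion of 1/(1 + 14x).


Write 1/(1 + c x) = 1/(1 - (-c) x) and apply the geometric-series identity
1/(1 - y) = sum_{k>=0} y^k to get 1/(1 + c x) = sum_{k>=0} (-c)^k x^k.
So the coefficient of x^k is (-c)^k = (-1)^k * c^k.
Here c = 14 and k = 17:
(-14)^17 = -1 * 30491346729331195904 = -30491346729331195904

-30491346729331195904


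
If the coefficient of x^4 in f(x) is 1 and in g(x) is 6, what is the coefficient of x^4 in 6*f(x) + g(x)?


Scalar multiplication scales coefficients: 6 * 1 = 6.
Then add the g coefficient: 6 + 6
= 12

12


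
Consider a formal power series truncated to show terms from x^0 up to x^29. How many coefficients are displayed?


From x^0 to x^29 inclusive, the count is 29 - 0 + 1 = 30.

30


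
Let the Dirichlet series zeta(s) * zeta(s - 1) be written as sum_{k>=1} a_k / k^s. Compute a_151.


Convolution gives a_k = sum_{d | k} d * 1 = sum_{d | k} d = sigma(k), the sum of positive divisors of k.
For k = 151, the divisors are 1, 151, so
sigma(151) = 1 + 151 = 152.

152


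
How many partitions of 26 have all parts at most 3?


Using the generating function (1-x)^(-1)(1-x^2)^(-1)(1-x^3)^(-1),
the coefficient of x^26 counts these restricted partitions.
Result = 70

70


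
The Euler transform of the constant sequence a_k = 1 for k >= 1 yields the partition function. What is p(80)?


The Euler transform converts the sequence a_k = 1 into the number of integer partitions.
Using the recurrence or dynamic programming:
p(80) = 15796476

15796476


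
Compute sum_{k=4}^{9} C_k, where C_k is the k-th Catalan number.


C_4 through C_9: 14, 42, 132, 429, 1430, 4862
Sum = 14 + 42 + 132 + 429 + 1430 + 4862
= 6909

6909


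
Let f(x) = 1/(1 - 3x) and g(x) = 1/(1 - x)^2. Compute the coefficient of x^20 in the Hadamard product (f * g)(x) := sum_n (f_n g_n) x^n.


f has coefficients f_k = 3^k. For g = 1/(1 - x)^2 the coefficient is g_k = C(k + 1, 1) = k + 1. The Hadamard coefficient is (f * g)_k = 3^k * (k + 1).
For k = 20: 3^20 * 21 = 3486784401 * 21 = 73222472421.

73222472421


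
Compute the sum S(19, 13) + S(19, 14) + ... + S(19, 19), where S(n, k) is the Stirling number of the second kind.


By definition, S(n, k) counts partitions of an n-set into exactly k nonempty blocks.
Computing row n = 19 for k = 13..19:
S(19, k): 2892439160, 243577530, 13916778, 527136, 12597, 171, 1
Sum = 3150473373.

3150473373


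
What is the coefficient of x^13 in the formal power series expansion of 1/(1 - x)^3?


The expansion 1/(1 - x)^r = sum_{k>=0} C(k + r - 1, r - 1) x^k follows from the multiset / negative-binomial theorem (or from repeated differentiation of the geometric series).
For r = 3 and k = 13:
C(15, 2) = 1307674368000 / (2 * 6227020800) = 105.

105


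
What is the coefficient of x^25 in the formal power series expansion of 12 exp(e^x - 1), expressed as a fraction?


exp(e^x - 1) is the exponential generating function for the Bell numbers Bell_k: exp(e^x - 1) = sum_{k>=0} Bell_k x^k / k!.
So the coefficient of x^25 in 12 exp(e^x - 1) is 12 Bell_25 / 25!.
Computing: Bell_25 = 4638590332229999353 and 25! = 15511210043330985984000000, giving
12 * 4638590332229999353/15511210043330985984000000 = 356814640940769181/99430833611096064000000.

356814640940769181/99430833611096064000000


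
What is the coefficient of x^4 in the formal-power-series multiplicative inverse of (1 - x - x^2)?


Let the inverse be f(x) = sum_{k>=0} a_k x^k. From f(x) * (1 - x - x^2) = 1 and matching coefficients:
 x^0: a_0 = 1.
 x^1: a_1 - a_0 = 0, so a_1 = 1.
 x^k (k >= 2): a_k - a_{k-1} - a_{k-2} = 0, i.e. a_k = a_{k-1} + a_{k-2}.
This is the Fibonacci-type recurrence shifted so that a_0 = a_1 = 1.
Iterating: a_0=1, a_1=1, a_2=2, a_3=3, a_4=5
a_4 = 5.

5


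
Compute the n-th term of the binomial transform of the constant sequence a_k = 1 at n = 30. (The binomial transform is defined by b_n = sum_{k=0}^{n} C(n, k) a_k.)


With a_k = 1 for all k, b_n = sum_{k=0}^{n} C(n, k) = 2^n by the binomial theorem.
For n = 30: 2^30 = 1073741824.

1073741824


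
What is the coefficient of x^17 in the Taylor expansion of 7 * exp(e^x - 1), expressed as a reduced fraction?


exp(e^x - 1) = sum_{k>=0} Bell_k x^k / k!, where Bell_k is the k-th Bell number.
So the coefficient of x^17 is 7 * Bell_17 / 17!.
Computing: Bell_17 = 82864869804 and 17! = 355687428096000, giving
7 * 82864869804/355687428096000 = 255755771/156828672000.

255755771/156828672000


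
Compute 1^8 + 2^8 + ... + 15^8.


This power sum has a closed form given by Faulhaber's formula
sum_{k=1}^{m} k^p = (1 / (p + 1)) * sum_{j=0}^{p} C(p + 1, j) B_j m^(p + 1 - j),
but for small m direct computation is fastest:
1 + 256 + 6561 + 65536 + 390625 + 1679616 + 5764801 + 16777216 + 43046721 + 100000000 + 214358881 + 429981696 + 815730721 + 1475789056 + 2562890625 = 5666482312.

5666482312


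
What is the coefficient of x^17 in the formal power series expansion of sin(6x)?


The Maclaurin series is sin(t) = sum_{k>=0} (-1)^k t^(2k+1) / (2k+1)!, so substituting t = 6x, only odd powers of x are nonzero, with coefficient of x^(2k+1) equal to (-1)^k 6^(2k+1) / (2k+1)!.
Write 17 = 2*8 + 1, giving the coefficient (-1)^8 * 6^17 / 17! = 16926659444736/355687428096000 = 708588/14889875.

708588/14889875


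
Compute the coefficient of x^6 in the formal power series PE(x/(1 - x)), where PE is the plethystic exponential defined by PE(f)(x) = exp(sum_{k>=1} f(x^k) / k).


For f(x) = x/(1 - x) we have
sum_{k>=1} f(x^k) / k = sum_{k>=1} (1/k) * x^k / (1 - x^k) = sum_{k, m >= 1} x^(k m) / k,
which after exponentiating simplifies to
PE(x/(1 - x)) = prod_{k>=1} 1 / (1 - x^k).
This is the generating function for the partition function p(n), so the coefficient of x^6 is p(6).
Computing p(6) by dynamic programming over parts 1, 2, ..., 6: p(6) = 11.

11


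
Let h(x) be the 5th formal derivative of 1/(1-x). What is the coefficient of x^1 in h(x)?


Differentiating 5 times: d^5/dx^5 [1/(1-x)] = 5!/(1-x)^6.
The expansion 1/(1-x)^6 = sum_{k>=0} C(k+5, 5) x^k, so the coefficient of x^n in 5!/(1-x)^6 is 5! * C(n+5, 5).
For n = 1: 120 * C(6, 5) = 120 * 6 = 720

720


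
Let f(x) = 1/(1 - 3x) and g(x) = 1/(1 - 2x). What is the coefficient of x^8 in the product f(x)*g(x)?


The coefficient of x^n in f*g is the Cauchy product: sum_{k=0}^{n} a^k * b^(n-k).
With a=3, b=2, n=8:
sum_{k=0}^{8} 3^k * 2^(8-k)
= 19171

19171


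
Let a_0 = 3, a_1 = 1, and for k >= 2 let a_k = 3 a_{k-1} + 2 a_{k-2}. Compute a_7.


Iterating the recurrence forward:
a_0 = 3
a_1 = 1
a_2 = 3*1 + 2*3 = 9
a_3 = 3*9 + 2*1 = 29
a_4 = 3*29 + 2*9 = 105
a_5 = 3*105 + 2*29 = 373
a_6 = 3*373 + 2*105 = 1329
a_7 = 3*1329 + 2*373 = 4733
So a_7 = 4733.

4733


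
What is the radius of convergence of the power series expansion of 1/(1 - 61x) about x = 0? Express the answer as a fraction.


Expanding 1/(1 - 61x) = sum_{k>=0} 61^k x^k, the series converges when |61x| < 1, i.e., |x| < 1/61.
So the radius of convergence is 1/61 = 1/61.

1/61


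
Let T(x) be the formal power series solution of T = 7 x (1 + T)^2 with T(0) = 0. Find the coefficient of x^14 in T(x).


Apply the Lagrange inversion formula: if T = 7 x * phi(T) with phi(t) = (1 + t)^2, then [x^n] T = 7^n * (1/n) [t^(n-1)] phi(t)^n = 7^n * (1/n) [t^(n-1)] (1 + t)^(2n) = 7^n * (1/n) C(2n, n-1).
Using the identity C(2n, n-1) = C(2n, n) * n / (n+1), the unscaled factor equals C(2n, n) / (n+1) = C_n, the n-th Catalan number.
For n = 14: C_14 = C(28, 14) / 15 = 40116600/15 = 2674440.
With the 7^14 = 678223072849 factor, the coefficient is 678223072849 * 2674440 = 1813866914950279560.

1813866914950279560


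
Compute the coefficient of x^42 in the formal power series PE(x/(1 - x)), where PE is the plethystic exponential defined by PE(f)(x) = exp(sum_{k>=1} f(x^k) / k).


For f(x) = x/(1 - x) we have
sum_{k>=1} f(x^k) / k = sum_{k>=1} (1/k) * x^k / (1 - x^k) = sum_{k, m >= 1} x^(k m) / k,
which after exponentiating simplifies to
PE(x/(1 - x)) = prod_{k>=1} 1 / (1 - x^k).
This is the generating function for the partition function p(n), so the coefficient of x^42 is p(42).
Computing p(42) by dynamic programming over parts 1, 2, ..., 42: p(42) = 53174.

53174


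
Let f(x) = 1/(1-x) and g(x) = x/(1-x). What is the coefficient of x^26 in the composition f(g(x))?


First simplify the composition: f(g(x)) = 1/(1 - x/(1-x)) = (1-x)/((1-x) - x) = (1-x)/(1-2x).
Now extract the coefficient. Write (1-x)/(1-2x) = 1/(1-2x) - x/(1-2x).
The coefficient of x^n in 1/(1-2x) is 2^n, and in x/(1-2x) is 2^(n-1) (for n >= 1).
So the coefficient of x^26 is 2^26 - 2^25 = 67108864 - 33554432 = 33554432.

33554432


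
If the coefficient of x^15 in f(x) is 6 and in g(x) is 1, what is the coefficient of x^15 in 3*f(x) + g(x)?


Scalar multiplication scales coefficients: 3 * 6 = 18.
Then add the g coefficient: 18 + 1
= 19

19


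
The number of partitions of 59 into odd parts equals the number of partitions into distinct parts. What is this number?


Computing partitions of 59 into odd parts (1, 3, 5, ...):
Using the generating function prod_{k>=0} 1/(1-x^(2k+1)),
the count is 9792

9792


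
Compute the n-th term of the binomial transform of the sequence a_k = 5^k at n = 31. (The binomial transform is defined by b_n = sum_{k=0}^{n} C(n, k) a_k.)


With a_k = 5^k, b_n = sum_{k=0}^{n} C(n, k) 5^k = (1 + 5)^n by the binomial theorem.
For n = 31: (1 + 5)^31 = 6^31 = 1326443518324400147398656.

1326443518324400147398656


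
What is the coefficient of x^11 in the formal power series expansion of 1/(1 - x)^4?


The expansion 1/(1 - x)^r = sum_{k>=0} C(k + r - 1, r - 1) x^k follows from the multiset / negative-binomial theorem (or from repeated differentiation of the geometric series).
For r = 4 and k = 11:
C(14, 3) = 87178291200 / (6 * 39916800) = 364.

364


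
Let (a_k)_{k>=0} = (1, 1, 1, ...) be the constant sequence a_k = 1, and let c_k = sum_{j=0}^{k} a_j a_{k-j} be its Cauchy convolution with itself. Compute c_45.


Since a_j = 1 for all j >= 0, the convolution sum becomes
c_k = sum_{j=0}^{k} 1 * 1 = 1 * (k + 1).
Equivalently, the generating function of (a_k) is 1/(1 - x) and its square is 1/(1 - x)^2 = sum_{k>=0} 1(k + 1) x^k.
For k = 45: 1 * 46 = 46.

46


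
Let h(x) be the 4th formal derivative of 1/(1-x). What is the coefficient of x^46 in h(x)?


Differentiating 4 times: d^4/dx^4 [1/(1-x)] = 4!/(1-x)^5.
The expansion 1/(1-x)^5 = sum_{k>=0} C(k+4, 4) x^k, so the coefficient of x^n in 4!/(1-x)^5 is 4! * C(n+4, 4).
For n = 46: 24 * C(50, 4) = 24 * 230300 = 5527200

5527200


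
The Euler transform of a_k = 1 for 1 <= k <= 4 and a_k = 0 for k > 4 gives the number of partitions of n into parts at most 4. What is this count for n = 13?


Partitions of 13 into parts at most 4:
Using generating function (1-x)^(-1)(1-x^2)^(-1)...(1-x^4)^(-1),
the coefficient of x^13 = 39

39


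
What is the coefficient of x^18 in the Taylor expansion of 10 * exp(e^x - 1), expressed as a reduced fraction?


exp(e^x - 1) = sum_{k>=0} Bell_k x^k / k!, where Bell_k is the k-th Bell number.
So the coefficient of x^18 is 10 * Bell_18 / 18!.
Computing: Bell_18 = 682076806159 and 18! = 6402373705728000, giving
10 * 682076806159/6402373705728000 = 97439543737/91462481510400.

97439543737/91462481510400


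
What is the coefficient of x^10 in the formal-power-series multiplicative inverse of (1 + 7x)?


The inverse is 1/(1 + 7x). Apply the geometric identity 1/(1 - y) = sum_{k>=0} y^k with y = -7x:
1/(1 + 7x) = sum_{k>=0} (-7)^k x^k.
So the coefficient of x^10 is (-7)^10 = 282475249.

282475249


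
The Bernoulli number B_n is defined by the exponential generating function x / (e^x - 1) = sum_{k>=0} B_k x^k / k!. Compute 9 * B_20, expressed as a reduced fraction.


Bernoulli numbers can also be computed recursively via B_0 = 1 and sum_{j=0}^{m} C(m+1, j) B_j = 0 for m >= 1. Odd-index Bernoulli numbers vanish for k >= 3.
Computing B_20 = -174611/330, so 9 * B_20 = 9 * -174611/330 = -523833/110.

-523833/110


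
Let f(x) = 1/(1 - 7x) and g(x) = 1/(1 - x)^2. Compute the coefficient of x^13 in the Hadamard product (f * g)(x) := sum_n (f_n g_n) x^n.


f has coefficients f_k = 7^k. For g = 1/(1 - x)^2 the coefficient is g_k = C(k + 1, 1) = k + 1. The Hadamard coefficient is (f * g)_k = 7^k * (k + 1).
For k = 13: 7^13 * 14 = 96889010407 * 14 = 1356446145698.

1356446145698


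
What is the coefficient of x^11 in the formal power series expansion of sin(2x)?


The Maclaurin series is sin(t) = sum_{k>=0} (-1)^k t^(2k+1) / (2k+1)!, so substituting t = 2x, only odd powers of x are nonzero, with coefficient of x^(2k+1) equal to (-1)^k 2^(2k+1) / (2k+1)!.
Write 11 = 2*5 + 1, giving the coefficient (-1)^5 * 2^11 / 11! = -2048/39916800 = -8/155925.

-8/155925


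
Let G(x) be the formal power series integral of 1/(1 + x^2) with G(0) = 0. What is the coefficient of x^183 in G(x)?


1/(1 + x^2) = sum_{j>=0} (-1)^j x^(2j). Integrating termwise with G(0) = 0:
G(x) = sum_{j>=0} (-1)^j x^(2j+1) / (2j+1) = arctan(x).
Only odd powers are nonzero. For x^183 write 183 = 2*91 + 1, giving
(-1)^91 / 183 = -1/183 = -1/183.

-1/183


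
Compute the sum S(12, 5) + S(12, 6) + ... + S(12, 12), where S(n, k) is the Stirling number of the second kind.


By definition, S(n, k) counts partitions of an n-set into exactly k nonempty blocks.
Computing row n = 12 for k = 5..12:
S(12, k): 1379400, 1323652, 627396, 159027, 22275, 1705, 66, 1
Sum = 3513522.

3513522


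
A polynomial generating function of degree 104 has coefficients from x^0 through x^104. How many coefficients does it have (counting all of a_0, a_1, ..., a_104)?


A polynomial of degree 104 takes the form a_0 + a_1 x + ... + a_104 x^104.
The number of coefficients is 104 + 1 = 105.

105


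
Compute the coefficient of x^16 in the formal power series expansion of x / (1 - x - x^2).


Let f(x) = sum_{k>=0} a_k x^k. Multiplying f(x) * (1 - x - x^2) = x and matching coefficients gives a_0 = 0, a_1 = 1, and a_k = a_{k-1} + a_{k-2} for k >= 2. These are the Fibonacci numbers F_k.
Iterating from F_0 = 0, F_1 = 1:
F_0=0, F_1=1, F_2=1, F_3=2, F_4=3, F_5=5, F_6=8, F_7=13, F_8=21, F_9=34, ...
F_16 = 987.

987


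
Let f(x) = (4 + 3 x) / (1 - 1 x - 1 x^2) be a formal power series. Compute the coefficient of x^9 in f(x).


Write f(x) = sum_{k>=0} a_k x^k. Multiplying both sides by 1 - 1 x - 1 x^2 gives
(1 - 1 x - 1 x^2) sum_{k>=0} a_k x^k = 4 + 3 x.
Matching coefficients:
 x^0: a_0 = 4
 x^1: a_1 - 1 a_0 = 3  =>  a_1 = 1*4 + 3 = 7
 x^k (k >= 2): a_k = 1 a_{k-1} + 1 a_{k-2}.
Iterating: a_2 = 11, a_3 = 18, a_4 = 29, a_5 = 47, a_6 = 76, a_7 = 123, a_8 = 199, a_9 = 322.
So the coefficient of x^9 is 322.

322


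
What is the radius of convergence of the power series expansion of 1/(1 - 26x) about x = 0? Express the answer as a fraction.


Expanding 1/(1 - 26x) = sum_{k>=0} 26^k x^k, the series converges when |26x| < 1, i.e., |x| < 1/26.
So the radius of convergence is 1/26 = 1/26.

1/26


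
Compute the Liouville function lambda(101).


The Liouville function is lambda(k) = (-1)^Omega(k), where Omega(k) counts the prime factors of k with multiplicity.
Factoring: 101 = 101, so Omega(101) = 1.
lambda(101) = (-1)^1 = -1.

-1


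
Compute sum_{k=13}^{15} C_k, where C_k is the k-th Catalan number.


C_13 through C_15: 742900, 2674440, 9694845
Sum = 742900 + 2674440 + 9694845
= 13112185

13112185


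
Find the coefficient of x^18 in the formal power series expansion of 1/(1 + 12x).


Write 1/(1 + c x) = 1/(1 - (-c) x) and apply the geometric-series identity
1/(1 - y) = sum_{k>=0} y^k to get 1/(1 + c x) = sum_{k>=0} (-c)^k x^k.
So the coefficient of x^k is (-c)^k = (-1)^k * c^k.
Here c = 12 and k = 18:
(-12)^18 = 1 * 26623333280885243904 = 26623333280885243904

26623333280885243904


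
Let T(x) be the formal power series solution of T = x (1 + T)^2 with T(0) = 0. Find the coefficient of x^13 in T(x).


Apply the Lagrange inversion formula: if T = x * phi(T) with phi(t) = (1 + t)^2, then [x^n] T = (1/n) [t^(n-1)] phi(t)^n = (1/n) [t^(n-1)] (1 + t)^(2n) = (1/n) C(2n, n-1).
Using the identity C(2n, n-1) = C(2n, n) * n / (n+1), the unscaled factor equals C(2n, n) / (n+1) = C_n, the n-th Catalan number.
For n = 13: C_13 = C(26, 13) / 14 = 10400600/14 = 742900 = 742900.

742900


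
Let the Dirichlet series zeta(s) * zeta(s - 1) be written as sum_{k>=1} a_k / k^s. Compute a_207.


Convolution gives a_k = sum_{d | k} d * 1 = sum_{d | k} d = sigma(k), the sum of positive divisors of k.
For k = 207, the divisors are 1, 3, 9, 23, 69, 207, so
sigma(207) = 1 + 3 + 9 + 23 + 69 + 207 = 312.

312


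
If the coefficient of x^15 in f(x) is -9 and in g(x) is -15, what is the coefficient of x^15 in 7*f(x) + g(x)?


Scalar multiplication scales coefficients: 7 * -9 = -63.
Then add the g coefficient: -63 + -15
= -78

-78


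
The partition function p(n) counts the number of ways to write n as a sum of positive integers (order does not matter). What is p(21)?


Using the generating function prod_{k>=1} 1/(1-x^k), we compute p(21).
By dynamic programming over parts 1 through 21:
p(21) = 792

792


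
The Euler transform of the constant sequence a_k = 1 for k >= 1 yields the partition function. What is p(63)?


The Euler transform converts the sequence a_k = 1 into the number of integer partitions.
Using the recurrence or dynamic programming:
p(63) = 1505499

1505499


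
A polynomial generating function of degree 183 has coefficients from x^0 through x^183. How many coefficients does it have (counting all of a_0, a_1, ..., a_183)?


A polynomial of degree 183 takes the form a_0 + a_1 x + ... + a_183 x^183.
The number of coefficients is 183 + 1 = 184.

184


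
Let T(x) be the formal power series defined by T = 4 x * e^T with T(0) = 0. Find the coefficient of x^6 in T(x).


Apply the Lagrange inversion formula: if T = 4 x * phi(T) with phi(t) = e^t, then
[x^n] T = 4^n * (1/n) [t^(n-1)] phi(t)^n = 4^n * (1/n) [t^(n-1)] e^(n t) = 4^n * (1/n) * n^(n-1) / (n-1)! = 4^n * n^(n-1) / n!.
When c = 1 this is the Cayley count of rooted labeled trees on n vertices, divided by n!.
For n = 6: 4^6 * 6^5 / 6! = 4096 * 7776/720 = 221184/5.

221184/5


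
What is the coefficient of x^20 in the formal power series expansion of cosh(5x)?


The Maclaurin series is cosh(t) = sum_{m>=0} t^(2m) / (2m)!, so substituting t = 5x, only even powers of x are nonzero, with coefficient of x^(2m) equal to 5^(2m) / (2m)!.
For x^20 the coefficient is 5^20/20! = 95367431640625/2432902008176640000 = 152587890625/3892643213082624.

152587890625/3892643213082624


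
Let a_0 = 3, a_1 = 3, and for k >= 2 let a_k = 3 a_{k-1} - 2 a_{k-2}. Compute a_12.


Iterating the recurrence forward:
a_0 = 3
a_1 = 3
a_2 = 3*3 - 2*3 = 3
a_3 = 3*3 - 2*3 = 3
a_4 = 3*3 - 2*3 = 3
a_5 = 3*3 - 2*3 = 3
a_6 = 3*3 - 2*3 = 3
a_7 = 3*3 - 2*3 = 3
a_8 = 3*3 - 2*3 = 3
a_9 = 3*3 - 2*3 = 3
a_10 = 3*3 - 2*3 = 3
a_11 = 3*3 - 2*3 = 3
a_12 = 3*3 - 2*3 = 3
So a_12 = 3.

3


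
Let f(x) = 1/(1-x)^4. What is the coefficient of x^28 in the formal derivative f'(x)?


Differentiate: d/dx [ 1/(1-x)^r ] = r / (1-x)^(r+1).
Here r = 4, so f'(x) = 4 / (1-x)^5.
The expansion of 1/(1-x)^(r+1) has coefficient of x^n equal to C(n+r, r).
So the coefficient of x^28 in f'(x) is
4 * C(32, 4) = 4 * 35960 = 143840

143840


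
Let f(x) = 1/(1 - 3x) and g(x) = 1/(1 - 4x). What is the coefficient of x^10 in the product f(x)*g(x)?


The coefficient of x^n in f*g is the Cauchy product: sum_{k=0}^{n} a^k * b^(n-k).
With a=3, b=4, n=10:
sum_{k=0}^{10} 3^k * 4^(10-k)
= 4017157

4017157


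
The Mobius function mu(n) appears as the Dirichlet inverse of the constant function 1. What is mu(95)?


95 = 5 * 19 (all distinct primes).
mu(95) = (-1)^2 = 1

1


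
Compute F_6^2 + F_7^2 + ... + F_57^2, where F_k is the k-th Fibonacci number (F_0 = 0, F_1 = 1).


There is a standard identity sum_{k=0}^{N} F_k^2 = F_N * F_{N+1} (proved inductively from the telescoping relation F_k^2 = F_k F_{k+1} - F_{k-1} F_k). Then
sum_{k=6}^{57} F_k^2 = F_57 F_58 - F_5 F_6.
Computing: F_57 = 365435296162, F_58 = 591286729879, F_5 = 5, F_6 = 8.
Sum = 365435296162 * 591286729879 - 5 * 8 = 216077041249992859424358.

216077041249992859424358


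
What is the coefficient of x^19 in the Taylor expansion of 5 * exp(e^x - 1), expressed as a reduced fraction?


exp(e^x - 1) = sum_{k>=0} Bell_k x^k / k!, where Bell_k is the k-th Bell number.
So the coefficient of x^19 is 5 * Bell_19 / 19!.
Computing: Bell_19 = 5832742205057 and 19! = 121645100408832000, giving
5 * 5832742205057/121645100408832000 = 5832742205057/24329020081766400.

5832742205057/24329020081766400


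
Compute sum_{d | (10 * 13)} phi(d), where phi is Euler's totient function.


First, 10 * 13 = 130. One classical identity is sum_{d | n} phi(d) = n (each k in [1, n] has a unique gcd with n, and among the k's with gcd(k, n) = n/d there are phi(d) of them). So the sum equals 130. We also verify directly:
Divisors of 130: 1, 2, 5, 10, 13, 26, 65, 130.
phi values: 1, 1, 4, 4, 12, 12, 48, 48.
Sum = 130.

130


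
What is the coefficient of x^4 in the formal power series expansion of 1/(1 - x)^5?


The expansion 1/(1 - x)^r = sum_{k>=0} C(k + r - 1, r - 1) x^k follows from the multiset / negative-binomial theorem (or from repeated differentiation of the geometric series).
For r = 5 and k = 4:
C(8, 4) = 40320 / (24 * 24) = 70.

70


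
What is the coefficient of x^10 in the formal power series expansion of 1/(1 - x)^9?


The negative binomial / multiset identity is
1/(1 - x)^r = sum_{k>=0} C(k + r - 1, r - 1) x^k.
Here r = 9 and k = 10, so the coefficient is
C(10 + 8, 8) = C(18, 8)
= 43758

43758


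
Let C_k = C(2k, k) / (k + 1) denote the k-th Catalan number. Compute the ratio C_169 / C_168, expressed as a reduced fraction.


Using C_k = (2k)! / (k! (k+1)!), the ratio C_{k+1}/C_k simplifies to
C_{k+1}/C_k = [(2k+2)! / ((k+1)! (k+2)!)] * [k! (k+1)! / (2k)!]
 = (2k+2)(2k+1) / ((k+1)(k+2)) = 2(2k+1) / (k+2).
For k = 168: 2(2*168 + 1) / (168 + 2) = 674/170 = 337/85.

337/85


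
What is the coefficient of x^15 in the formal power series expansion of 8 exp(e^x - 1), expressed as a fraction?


exp(e^x - 1) is the exponential generating function for the Bell numbers Bell_k: exp(e^x - 1) = sum_{k>=0} Bell_k x^k / k!.
So the coefficient of x^15 in 8 exp(e^x - 1) is 8 Bell_15 / 15!.
Computing: Bell_15 = 1382958545 and 15! = 1307674368000, giving
8 * 1382958545/1307674368000 = 276591709/32691859200.

276591709/32691859200


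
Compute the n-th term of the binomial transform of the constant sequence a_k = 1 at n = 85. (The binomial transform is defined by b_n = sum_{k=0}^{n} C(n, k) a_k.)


With a_k = 1 for all k, b_n = sum_{k=0}^{n} C(n, k) = 2^n by the binomial theorem.
For n = 85: 2^85 = 38685626227668133590597632.

38685626227668133590597632


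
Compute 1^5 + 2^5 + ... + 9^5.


This power sum has a closed form given by Faulhaber's formula
sum_{k=1}^{m} k^p = (1 / (p + 1)) * sum_{j=0}^{p} C(p + 1, j) B_j m^(p + 1 - j),
but for small m direct computation is fastest:
1 + 32 + 243 + 1024 + 3125 + 7776 + 16807 + 32768 + 59049 = 120825.

120825


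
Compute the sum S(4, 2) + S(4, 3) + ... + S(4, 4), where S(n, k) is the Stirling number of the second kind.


By definition, S(n, k) counts partitions of an n-set into exactly k nonempty blocks.
Computing row n = 4 for k = 2..4:
S(4, k): 7, 6, 1
Sum = 14.

14


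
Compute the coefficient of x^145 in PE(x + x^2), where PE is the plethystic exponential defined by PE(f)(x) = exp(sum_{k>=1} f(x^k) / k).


With f(x) = x + x^2, the exponent is sum_{k>=1} (x^k + x^(2k)) / k = -ln(1 - x) - ln(1 - x^2). Exponentiating:
PE(x + x^2) = 1 / ((1 - x)(1 - x^2)).
This is the generating function for partitions of n into parts of size 1 or 2. The number of 2's can be any j in 0..72, and the rest are 1's, so
[x^145] = floor(145/2) + 1 = 73.

73


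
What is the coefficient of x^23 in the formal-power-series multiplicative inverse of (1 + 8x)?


The inverse is 1/(1 + 8x). Apply the geometric identity 1/(1 - y) = sum_{k>=0} y^k with y = -8x:
1/(1 + 8x) = sum_{k>=0} (-8)^k x^k.
So the coefficient of x^23 is (-8)^23 = -590295810358705651712.

-590295810358705651712


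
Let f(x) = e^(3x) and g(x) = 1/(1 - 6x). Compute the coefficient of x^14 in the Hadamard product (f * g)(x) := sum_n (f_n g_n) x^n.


Expanding: f_k = 3^k/k! (from e^(3x)) and g_k = 6^k (from 1/(1 - 6x)). So the Hadamard coefficient (f * g)_k = 3^k 6^k / k! = (18)^k / k!.
For k = 14: 18^14/14! = 374813367582081024/87178291200 = 753145430616/175175.

753145430616/175175


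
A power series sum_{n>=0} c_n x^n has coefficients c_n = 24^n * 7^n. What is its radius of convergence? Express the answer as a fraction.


By the root test (Cauchy-Hadamard), the radius is R = 1 / limsup_n |c_n|^(1/n).
Here |c_n|^(1/n) = (24^n * 7^n)^(1/n) = 24 * 7 = 168 for all n.
So R = 1/168 = 1/168.

1/168


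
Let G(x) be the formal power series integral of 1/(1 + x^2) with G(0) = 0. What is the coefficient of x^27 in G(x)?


1/(1 + x^2) = sum_{j>=0} (-1)^j x^(2j). Integrating termwise with G(0) = 0:
G(x) = sum_{j>=0} (-1)^j x^(2j+1) / (2j+1) = arctan(x).
Only odd powers are nonzero. For x^27 write 27 = 2*13 + 1, giving
(-1)^13 / 27 = -1/27 = -1/27.

-1/27


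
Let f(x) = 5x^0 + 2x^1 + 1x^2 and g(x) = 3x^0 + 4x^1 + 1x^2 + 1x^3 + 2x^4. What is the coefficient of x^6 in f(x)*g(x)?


Cauchy product at x^6:
1*2
= 2

2


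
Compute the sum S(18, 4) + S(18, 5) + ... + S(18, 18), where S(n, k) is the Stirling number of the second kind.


By definition, S(n, k) counts partitions of an n-set into exactly k nonempty blocks.
Computing row n = 18 for k = 4..18:
S(18, k): 2798806985, 28958095545, 110687251039, 197462483400, 189036065010, 106175395755, 37112163803, 8391004908, 1256328866, 125854638, 8408778, 367200, 9996, 153, 1
Sum = 682012236077.

682012236077


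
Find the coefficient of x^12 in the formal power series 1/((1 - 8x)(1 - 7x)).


By partial fractions or Cauchy convolution:
The coefficient equals sum_{k=0}^{12} 8^k * 7^(12-k).
= 452866803481

452866803481


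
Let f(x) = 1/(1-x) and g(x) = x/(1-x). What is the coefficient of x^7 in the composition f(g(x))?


First simplify the composition: f(g(x)) = 1/(1 - x/(1-x)) = (1-x)/((1-x) - x) = (1-x)/(1-2x).
Now extract the coefficient. Write (1-x)/(1-2x) = 1/(1-2x) - x/(1-2x).
The coefficient of x^n in 1/(1-2x) is 2^n, and in x/(1-2x) is 2^(n-1) (for n >= 1).
So the coefficient of x^7 is 2^7 - 2^6 = 128 - 64 = 64.

64


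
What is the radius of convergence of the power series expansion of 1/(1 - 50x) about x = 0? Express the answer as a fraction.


Expanding 1/(1 - 50x) = sum_{k>=0} 50^k x^k, the series converges when |50x| < 1, i.e., |x| < 1/50.
So the radius of convergence is 1/50 = 1/50.

1/50


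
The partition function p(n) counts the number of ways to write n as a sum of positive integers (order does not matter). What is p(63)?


Using the generating function prod_{k>=1} 1/(1-x^k), we compute p(63).
By dynamic programming over parts 1 through 63:
p(63) = 1505499

1505499


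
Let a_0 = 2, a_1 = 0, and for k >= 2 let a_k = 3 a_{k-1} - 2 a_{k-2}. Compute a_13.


Iterating the recurrence forward:
a_0 = 2
a_1 = 0
a_2 = 3*0 - 2*2 = -4
a_3 = 3*-4 - 2*0 = -12
a_4 = 3*-12 - 2*-4 = -28
a_5 = 3*-28 - 2*-12 = -60
a_6 = 3*-60 - 2*-28 = -124
a_7 = 3*-124 - 2*-60 = -252
a_8 = 3*-252 - 2*-124 = -508
a_9 = 3*-508 - 2*-252 = -1020
a_10 = 3*-1020 - 2*-508 = -2044
a_11 = 3*-2044 - 2*-1020 = -4092
a_12 = 3*-4092 - 2*-2044 = -8188
a_13 = 3*-8188 - 2*-4092 = -16380
So a_13 = -16380.

-16380


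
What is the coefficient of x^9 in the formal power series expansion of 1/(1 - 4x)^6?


The general identity 1/(1 - c x)^r = sum_{k>=0} c^k C(k + r - 1, r - 1) x^k follows by substituting y = c x into 1/(1 - y)^r = sum_{k>=0} C(k + r - 1, r - 1) y^k.
For c = 4, r = 6, k = 9:
4^9 * C(14, 5) = 262144 * 2002 = 524812288.

524812288


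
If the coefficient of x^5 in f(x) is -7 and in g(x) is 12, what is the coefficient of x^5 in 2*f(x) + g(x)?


Scalar multiplication scales coefficients: 2 * -7 = -14.
Then add the g coefficient: -14 + 12
= -2

-2


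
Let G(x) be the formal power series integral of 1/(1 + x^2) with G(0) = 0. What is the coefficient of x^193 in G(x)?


1/(1 + x^2) = sum_{j>=0} (-1)^j x^(2j). Integrating termwise with G(0) = 0:
G(x) = sum_{j>=0} (-1)^j x^(2j+1) / (2j+1) = arctan(x).
Only odd powers are nonzero. For x^193 write 193 = 2*96 + 1, giving
(-1)^96 / 193 = 1/193 = 1/193.

1/193


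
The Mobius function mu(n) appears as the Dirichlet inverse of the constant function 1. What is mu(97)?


97 = 97 (all distinct primes).
mu(97) = (-1)^1 = -1

-1


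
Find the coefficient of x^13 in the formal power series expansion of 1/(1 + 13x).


Write 1/(1 + c x) = 1/(1 - (-c) x) and apply the geometric-series identity
1/(1 - y) = sum_{k>=0} y^k to get 1/(1 + c x) = sum_{k>=0} (-c)^k x^k.
So the coefficient of x^k is (-c)^k = (-1)^k * c^k.
Here c = 13 and k = 13:
(-13)^13 = -1 * 302875106592253 = -302875106592253

-302875106592253


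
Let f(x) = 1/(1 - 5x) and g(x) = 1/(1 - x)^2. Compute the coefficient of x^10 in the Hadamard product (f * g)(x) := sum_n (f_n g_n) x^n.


f has coefficients f_k = 5^k. For g = 1/(1 - x)^2 the coefficient is g_k = C(k + 1, 1) = k + 1. The Hadamard coefficient is (f * g)_k = 5^k * (k + 1).
For k = 10: 5^10 * 11 = 9765625 * 11 = 107421875.

107421875


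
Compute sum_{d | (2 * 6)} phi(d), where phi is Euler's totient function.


First, 2 * 6 = 12. One classical identity is sum_{d | n} phi(d) = n (each k in [1, n] has a unique gcd with n, and among the k's with gcd(k, n) = n/d there are phi(d) of them). So the sum equals 12. We also verify directly:
Divisors of 12: 1, 2, 3, 4, 6, 12.
phi values: 1, 1, 2, 2, 2, 4.
Sum = 12.

12


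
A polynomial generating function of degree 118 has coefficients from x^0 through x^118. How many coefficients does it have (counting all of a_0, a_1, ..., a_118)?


A polynomial of degree 118 takes the form a_0 + a_1 x + ... + a_118 x^118.
The number of coefficients is 118 + 1 = 119.

119


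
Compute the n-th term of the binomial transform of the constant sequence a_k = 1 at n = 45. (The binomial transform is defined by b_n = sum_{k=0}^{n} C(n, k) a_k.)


With a_k = 1 for all k, b_n = sum_{k=0}^{n} C(n, k) = 2^n by the binomial theorem.
For n = 45: 2^45 = 35184372088832.

35184372088832


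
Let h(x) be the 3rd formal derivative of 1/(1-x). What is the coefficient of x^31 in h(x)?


Differentiating 3 times: d^3/dx^3 [1/(1-x)] = 3!/(1-x)^4.
The expansion 1/(1-x)^4 = sum_{k>=0} C(k+3, 3) x^k, so the coefficient of x^n in 3!/(1-x)^4 is 3! * C(n+3, 3).
For n = 31: 6 * C(34, 3) = 6 * 5984 = 35904

35904


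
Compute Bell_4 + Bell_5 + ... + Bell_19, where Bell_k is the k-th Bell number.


Recall Bell_k counts set partitions of a k-set (with Bell_0 = 1 by convention).
Bell_4 through Bell_19: 15, 52, 203, 877, 4140, 21147, 115975, 678570, 4213597, 27644437, 190899322, 1382958545, 10480142147, 82864869804, 682076806159, 5832742205057
Sum = 15 + 52 + 203 + 877 + 4140 + 21147 + 115975 + 678570 + 4213597 + 27644437 + 190899322 + 1382958545 + 10480142147 + 82864869804 + 682076806159 + 5832742205057 = 6609770560047.

6609770560047


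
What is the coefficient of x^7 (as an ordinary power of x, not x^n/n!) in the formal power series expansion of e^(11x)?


The exponential series is e^y = sum_{k>=0} y^k / k!. Substituting y = 11x gives
e^(11x) = sum_{k>=0} 11^k x^k / k!.
So the coefficient of x^n is a^n/n! with a = 11, n = 7:
11^7 / 7! = 19487171/5040 = 19487171/5040

19487171/5040


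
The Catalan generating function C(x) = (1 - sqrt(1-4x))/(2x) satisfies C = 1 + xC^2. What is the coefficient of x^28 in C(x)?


Substituting x -> x scales the n-th coefficient by 1, so [x^28] C(x) = C_28.
C_28 = C(2*28, 28)/(29) = 7648690600760440/29 = 263747951750360.
= 263747951750360.

263747951750360


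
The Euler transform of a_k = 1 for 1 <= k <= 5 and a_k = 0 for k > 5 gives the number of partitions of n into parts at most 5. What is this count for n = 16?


Partitions of 16 into parts at most 5:
Using generating function (1-x)^(-1)(1-x^2)^(-1)...(1-x^5)^(-1),
the coefficient of x^16 = 101

101


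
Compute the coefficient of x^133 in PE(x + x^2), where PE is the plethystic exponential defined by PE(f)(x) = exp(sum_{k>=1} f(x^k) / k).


With f(x) = x + x^2, the exponent is sum_{k>=1} (x^k + x^(2k)) / k = -ln(1 - x) - ln(1 - x^2). Exponentiating:
PE(x + x^2) = 1 / ((1 - x)(1 - x^2)).
This is the generating function for partitions of n into parts of size 1 or 2. The number of 2's can be any j in 0..66, and the rest are 1's, so
[x^133] = floor(133/2) + 1 = 67.

67


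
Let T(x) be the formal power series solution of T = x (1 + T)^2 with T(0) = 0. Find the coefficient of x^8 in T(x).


Apply the Lagrange inversion formula: if T = x * phi(T) with phi(t) = (1 + t)^2, then [x^n] T = (1/n) [t^(n-1)] phi(t)^n = (1/n) [t^(n-1)] (1 + t)^(2n) = (1/n) C(2n, n-1).
Using the identity C(2n, n-1) = C(2n, n) * n / (n+1), the unscaled factor equals C(2n, n) / (n+1) = C_n, the n-th Catalan number.
For n = 8: C_8 = C(16, 8) / 9 = 12870/9 = 1430 = 1430.

1430


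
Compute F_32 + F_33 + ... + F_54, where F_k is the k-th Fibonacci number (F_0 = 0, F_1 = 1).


Use the identity sum_{k=0}^{N} F_k = F_{N+2} - 1 (which follows from F_{k+2} - F_{k+1} = F_k). Then
sum_{k=32}^{54} F_k = (F_{56} - 1) - (F_{33} - 1) = F_{56} - F_{33}.
Computing: F_{56} = 225851433717, F_{33} = 3524578, so
Sum = 225851433717 - 3524578 = 225847909139.

225847909139


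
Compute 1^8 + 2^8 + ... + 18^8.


This power sum has a closed form given by Faulhaber's formula
sum_{k=1}^{m} k^p = (1 / (p + 1)) * sum_{j=0}^{p} C(p + 1, j) B_j m^(p + 1 - j),
but for small m direct computation is fastest:
1 + 256 + 6561 + 65536 + 390625 + 1679616 + 5764801 + 16777216 + 43046721 + 100000000 + 214358881 + 429981696 + 815730721 + 1475789056 + 2562890625 + 4294967296 + 6975757441 + 11019960576 = 27957167625.

27957167625
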